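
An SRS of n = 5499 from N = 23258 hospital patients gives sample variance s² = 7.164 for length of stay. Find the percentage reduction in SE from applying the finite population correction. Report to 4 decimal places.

f = n/N = 5499/23258 = 0.23643478.
SE_no-fpc = √(s²/n) = 0.036094076; SE_fpc = √((1−f)s²/n) = 0.031539805.
Ratio = √(1−f) = 0.87382219. Reduction = 100·(1 − 0.87382219) = 12.6178%.

12.6178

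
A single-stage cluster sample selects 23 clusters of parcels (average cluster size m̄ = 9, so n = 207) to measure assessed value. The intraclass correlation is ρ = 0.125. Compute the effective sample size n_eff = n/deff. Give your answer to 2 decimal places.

103.50

deff = 1 + (9 − 1)·0.125 = 1 + 1 = 2.
n_eff = 207 / 2 = 103.50.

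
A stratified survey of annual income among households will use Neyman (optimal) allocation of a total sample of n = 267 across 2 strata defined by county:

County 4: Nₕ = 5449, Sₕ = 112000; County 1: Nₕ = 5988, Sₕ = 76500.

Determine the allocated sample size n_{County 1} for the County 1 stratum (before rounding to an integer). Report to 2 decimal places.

Neyman allocation: nₕ = n·NₕSₕ / Σⱼ NⱼSⱼ.
Σ NⱼSⱼ = 5449·112000 + 5988·76500 = 1.06837 × 10^9.
n_{County 1} = 267·5988·76500 / (1.06837 × 10^9) = 114.48.

114.48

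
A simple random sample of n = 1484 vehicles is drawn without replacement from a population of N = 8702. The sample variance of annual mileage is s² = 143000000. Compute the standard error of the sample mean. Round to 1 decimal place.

282.7

Under SRS without replacement, Var(ȳ) = (1 − f)·s²/n with f = n/N = 1484/8702 = 0.17053551.
Var(ȳ) = (1 − 0.17053551)·143000000/1484 = 0.82946449·96361.186 = 79928.182.
SE(ȳ) = √(79928.182) = 282.7.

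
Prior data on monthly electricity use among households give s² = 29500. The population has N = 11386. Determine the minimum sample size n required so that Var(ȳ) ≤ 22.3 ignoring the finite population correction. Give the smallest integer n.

1323

Without fpc, n₀ = s²/D = 29500/22.3 = 1322.8700.
Rounding up, n = 1323.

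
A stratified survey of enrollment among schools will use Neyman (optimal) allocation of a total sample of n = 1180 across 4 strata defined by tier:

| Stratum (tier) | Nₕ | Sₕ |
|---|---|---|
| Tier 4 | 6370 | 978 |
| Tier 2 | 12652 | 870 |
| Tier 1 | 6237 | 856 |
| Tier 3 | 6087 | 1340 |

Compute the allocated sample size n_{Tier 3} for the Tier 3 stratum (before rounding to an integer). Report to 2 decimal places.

Neyman allocation: nₕ = n·NₕSₕ / Σⱼ NⱼSⱼ.
Σ NⱼSⱼ = 6370·978 + 12652·870 + 6237·856 + 6087·1340 = 3.0732552 × 10^7.
n_{Tier 3} = 1180·6087·1340 / (3.0732552 × 10^7) = 313.18.

313.18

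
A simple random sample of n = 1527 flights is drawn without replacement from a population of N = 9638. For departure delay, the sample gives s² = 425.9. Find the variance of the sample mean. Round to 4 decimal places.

0.2347

Under SRS without replacement, Var(ȳ) = (1 − f)·s²/n with f = n/N = 1527/9638 = 0.15843536.
Var(ȳ) = (1 − 0.15843536)·425.9/1527 = 0.84156464·0.2789129 = 0.23472324.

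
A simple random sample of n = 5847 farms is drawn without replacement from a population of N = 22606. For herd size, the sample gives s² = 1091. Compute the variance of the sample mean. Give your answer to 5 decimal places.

0.13833

Under SRS without replacement, Var(ȳ) = (1 − f)·s²/n with f = n/N = 5847/22606 = 0.25864815.
Var(ȳ) = (1 − 0.25864815)·1091/5847 = 0.74135185·0.18659141 = 0.13832989.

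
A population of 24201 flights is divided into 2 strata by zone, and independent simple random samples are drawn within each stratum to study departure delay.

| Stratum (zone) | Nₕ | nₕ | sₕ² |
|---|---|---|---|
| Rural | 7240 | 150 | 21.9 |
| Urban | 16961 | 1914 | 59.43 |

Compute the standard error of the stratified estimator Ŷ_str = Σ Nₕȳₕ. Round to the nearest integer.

Var(Ŷ_str) = Σₕ Nₕ²(1 − fₕ)sₕ²/nₕ.
Rural: 7240²·(1 − 150/7240)·21.9/150 = 7.4944136 × 10^6.
Urban: 16961²·(1 − 1914/16961)·59.43/1914 = 7.9243778 × 10^6.
Sum = 1.5418791 × 10^7.
SE = √(1.5418791 × 10^7) = 3927.

3927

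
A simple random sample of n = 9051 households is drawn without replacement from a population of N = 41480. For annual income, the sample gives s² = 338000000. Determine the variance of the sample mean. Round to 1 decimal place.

29195.4

Under SRS without replacement, Var(ȳ) = (1 − f)·s²/n with f = n/N = 9051/41480 = 0.21820154.
Var(ȳ) = (1 − 0.21820154)·338000000/9051 = 0.78179846·37343.94 = 29195.435.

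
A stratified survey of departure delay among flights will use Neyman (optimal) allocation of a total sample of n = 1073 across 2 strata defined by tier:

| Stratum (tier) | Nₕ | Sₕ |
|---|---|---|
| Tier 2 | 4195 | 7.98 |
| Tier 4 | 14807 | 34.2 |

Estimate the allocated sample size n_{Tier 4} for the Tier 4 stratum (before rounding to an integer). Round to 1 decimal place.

Neyman allocation: nₕ = n·NₕSₕ / Σⱼ NⱼSⱼ.
Σ NⱼSⱼ = 4195·7.98 + 14807·34.2 = 539875.5.
n_{Tier 4} = 1073·14807·34.2 / 539875.5 = 1006.5.

1006.5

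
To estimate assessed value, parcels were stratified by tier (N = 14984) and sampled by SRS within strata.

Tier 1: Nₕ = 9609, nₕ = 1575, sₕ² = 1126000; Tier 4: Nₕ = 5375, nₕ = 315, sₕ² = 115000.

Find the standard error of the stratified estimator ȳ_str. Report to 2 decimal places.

17.03

Var(ȳ_str) = Σₕ Wₕ²(1 − fₕ)sₕ²/nₕ with Wₕ = Nₕ/N, N = 14984.
Tier 1: Wₕ = 0.64128404; term = 0.64128404²·(1 − 0.16390884)·1126000/1575 = 245.81723.
Tier 4: Wₕ = 0.35871596; term = 0.35871596²·(1 − 0.05860465)·115000/315 = 44.224277.
Sum = 290.04151.
SE = √(290.04151) = 17.03.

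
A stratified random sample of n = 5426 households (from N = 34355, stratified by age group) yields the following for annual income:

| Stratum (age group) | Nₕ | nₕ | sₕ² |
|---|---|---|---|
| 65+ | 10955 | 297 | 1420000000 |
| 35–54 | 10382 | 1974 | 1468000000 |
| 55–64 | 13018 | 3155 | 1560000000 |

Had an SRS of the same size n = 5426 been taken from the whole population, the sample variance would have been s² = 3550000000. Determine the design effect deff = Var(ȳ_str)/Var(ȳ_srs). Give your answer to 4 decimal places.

Var(ȳ_str) = Σ Wₕ²(1−fₕ)sₕ²/nₕ with Wₕ = Nₕ/34355:
  65+: (10955/34355)²·(1−297/10955)·1420000000/297 = 472977.07
  35–54: (10382/34355)²·(1−1974/10382)·1468000000/1974 = 55001.271
  55–64: (13018/34355)²·(1−3155/13018)·1560000000/3155 = 53789.639
  → Var(ȳ_str) = 581767.98.
Var(ȳ_srs) = (1 − 5426/34355)·3550000000/5426 = 550924.43.
deff = 581767.98 / 550924.43 = 1.0560.

1.0560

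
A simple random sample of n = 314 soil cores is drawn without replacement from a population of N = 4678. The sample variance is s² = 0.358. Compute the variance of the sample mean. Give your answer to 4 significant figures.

Under SRS without replacement, Var(ȳ) = (1 − f)·s²/n with f = n/N = 314/4678 = 0.06712270.
Var(ȳ) = (1 − 0.06712270)·0.358/314 = 0.93287730·0.0011401274 = 0.001063599.

0.001064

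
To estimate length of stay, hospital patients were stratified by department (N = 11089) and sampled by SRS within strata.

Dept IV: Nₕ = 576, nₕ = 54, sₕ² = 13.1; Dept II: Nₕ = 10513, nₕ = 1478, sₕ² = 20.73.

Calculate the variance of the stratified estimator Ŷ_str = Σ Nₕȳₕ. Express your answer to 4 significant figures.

Var(Ŷ_str) = Σₕ Nₕ²(1 − fₕ)sₕ²/nₕ.
Dept IV: 576²·(1 − 54/576)·13.1/54 = 72940.8.
Dept II: 10513²·(1 − 1478/10513)·20.73/1478 = 1.3322315 × 10^6.
Sum = 1.4051723 × 10^6.

1.405 × 10^6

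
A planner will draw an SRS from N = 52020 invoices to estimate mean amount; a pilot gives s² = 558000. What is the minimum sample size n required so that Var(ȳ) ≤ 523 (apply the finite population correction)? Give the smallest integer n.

Without fpc, n₀ = s²/D = 558000/523 = 1066.9216.
With fpc, (1 − n/N)·s²/n ≤ D requires n ≥ n₀/(1 + n₀/N) = 1066.9216/(1 + 1066.9216/52020) = 1045.4790.
Rounding up, n = 1046.

1046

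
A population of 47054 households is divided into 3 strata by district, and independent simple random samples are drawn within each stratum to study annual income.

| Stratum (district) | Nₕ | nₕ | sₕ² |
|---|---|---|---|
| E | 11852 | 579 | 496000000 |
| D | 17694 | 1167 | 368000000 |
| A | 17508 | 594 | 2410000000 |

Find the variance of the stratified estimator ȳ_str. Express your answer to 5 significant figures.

Var(ȳ_str) = Σₕ Wₕ²(1 − fₕ)sₕ²/nₕ with Wₕ = Nₕ/N, N = 47054.
E: Wₕ = 0.25188082; term = 0.25188082²·(1 − 0.04885251)·496000000/579 = 51694.122.
D: Wₕ = 0.37603604; term = 0.37603604²·(1 − 0.06595456)·368000000/1167 = 41648.937.
A: Wₕ = 0.37208314; term = 0.37208314²·(1 − 0.03392735)·2410000000/594 = 542650.7.
Sum = 635993.76.

635990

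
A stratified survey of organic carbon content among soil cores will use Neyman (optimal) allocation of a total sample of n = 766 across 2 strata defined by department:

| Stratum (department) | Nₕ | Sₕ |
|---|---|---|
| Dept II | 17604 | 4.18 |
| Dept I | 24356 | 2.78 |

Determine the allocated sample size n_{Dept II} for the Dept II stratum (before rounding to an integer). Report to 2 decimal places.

Neyman allocation: nₕ = n·NₕSₕ / Σⱼ NⱼSⱼ.
Σ NⱼSⱼ = 17604·4.18 + 24356·2.78 = 141294.4.
n_{Dept II} = 766·17604·4.18 / 141294.4 = 398.93.

398.93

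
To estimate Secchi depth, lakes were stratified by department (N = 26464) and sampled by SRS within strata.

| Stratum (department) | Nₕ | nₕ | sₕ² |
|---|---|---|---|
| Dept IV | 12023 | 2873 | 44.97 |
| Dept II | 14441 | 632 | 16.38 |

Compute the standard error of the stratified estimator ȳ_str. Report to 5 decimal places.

0.09919

Var(ȳ_str) = Σₕ Wₕ²(1 − fₕ)sₕ²/nₕ with Wₕ = Nₕ/N, N = 26464.
Dept IV: Wₕ = 0.45431530; term = 0.45431530²·(1 − 0.23895866)·44.97/2873 = 0.0024587265.
Dept II: Wₕ = 0.54568470; term = 0.54568470²·(1 − 0.04376428)·16.38/632 = 0.0073798127.
Sum = 0.0098385392.
SE = √(0.0098385392) = 0.09919.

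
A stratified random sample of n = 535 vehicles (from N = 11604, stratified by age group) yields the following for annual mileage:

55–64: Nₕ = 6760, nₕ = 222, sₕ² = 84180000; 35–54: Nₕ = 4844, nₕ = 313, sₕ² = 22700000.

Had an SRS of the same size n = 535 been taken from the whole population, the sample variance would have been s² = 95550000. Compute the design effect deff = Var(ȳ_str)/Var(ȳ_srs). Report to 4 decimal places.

Var(ȳ_str) = Σ Wₕ²(1−fₕ)sₕ²/nₕ with Wₕ = Nₕ/11604:
  55–64: (6760/11604)²·(1−222/6760)·84180000/222 = 124460.67
  35–54: (4844/11604)²·(1−313/4844)·22700000/313 = 11821.274
  → Var(ȳ_str) = 136281.94.
Var(ȳ_srs) = (1 − 535/11604)·95550000/535 = 170363.9.
deff = 136281.94 / 170363.9 = 0.7999.

0.7999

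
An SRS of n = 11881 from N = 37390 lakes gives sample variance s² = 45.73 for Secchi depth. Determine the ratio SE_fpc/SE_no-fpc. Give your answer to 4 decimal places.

f = n/N = 11881/37390 = 0.31775876.
SE_no-fpc = √(s²/n) = 0.062040331; SE_fpc = √((1−f)s²/n) = 0.051244008.
Ratio = √(1−f) = 0.82597896.

0.8260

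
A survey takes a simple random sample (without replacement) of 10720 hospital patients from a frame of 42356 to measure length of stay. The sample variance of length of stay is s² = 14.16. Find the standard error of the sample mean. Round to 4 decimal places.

Under SRS without replacement, Var(ȳ) = (1 − f)·s²/n with f = n/N = 10720/42356 = 0.25309283.
Var(ȳ) = (1 − 0.25309283)·14.16/10720 = 0.74690717·0.0013208955 = 9.8658633 × 10^-4.
SE(ȳ) = √(9.8658633 × 10^-4) = 0.0314.

0.0314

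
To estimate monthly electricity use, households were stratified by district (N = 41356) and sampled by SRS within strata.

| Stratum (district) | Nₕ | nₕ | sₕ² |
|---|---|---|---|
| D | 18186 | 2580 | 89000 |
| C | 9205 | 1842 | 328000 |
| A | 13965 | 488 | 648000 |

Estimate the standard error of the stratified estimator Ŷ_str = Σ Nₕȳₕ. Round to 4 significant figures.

521300

Var(Ŷ_str) = Σₕ Nₕ²(1 − fₕ)sₕ²/nₕ.
D: 18186²·(1 − 2580/18186)·89000/2580 = 9.7903697 × 10^9.
C: 9205²·(1 − 1842/9205)·328000/1842 = 1.2068764 × 10^10.
A: 13965²·(1 − 488/13965)·648000/488 = 2.4991329 × 10^11.
Sum = 2.7177242 × 10^11.
SE = √(2.7177242 × 10^11) = 521300.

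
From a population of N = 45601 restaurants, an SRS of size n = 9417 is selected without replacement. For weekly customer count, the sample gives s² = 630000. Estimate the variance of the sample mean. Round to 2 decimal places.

53.08

Under SRS without replacement, Var(ȳ) = (1 − f)·s²/n with f = n/N = 9417/45601 = 0.20650863.
Var(ȳ) = (1 − 0.20650863)·630000/9417 = 0.79349137·66.900287 = 53.0848.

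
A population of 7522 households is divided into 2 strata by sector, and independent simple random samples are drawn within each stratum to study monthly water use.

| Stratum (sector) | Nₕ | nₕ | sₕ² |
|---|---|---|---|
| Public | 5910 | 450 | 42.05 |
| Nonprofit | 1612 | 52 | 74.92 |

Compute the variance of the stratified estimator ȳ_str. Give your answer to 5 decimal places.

Var(ȳ_str) = Σₕ Wₕ²(1 − fₕ)sₕ²/nₕ with Wₕ = Nₕ/N, N = 7522.
Public: Wₕ = 0.78569529; term = 0.78569529²·(1 − 0.07614213)·42.05/450 = 0.053292605.
Nonprofit: Wₕ = 0.21430471; term = 0.21430471²·(1 − 0.03225806)·74.92/52 = 0.064034998.
Sum = 0.1173276.

0.11733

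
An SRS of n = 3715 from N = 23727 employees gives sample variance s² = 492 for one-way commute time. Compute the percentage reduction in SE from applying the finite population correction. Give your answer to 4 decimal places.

8.1617

f = n/N = 3715/23727 = 0.15657268.
SE_no-fpc = √(s²/n) = 0.36391767; SE_fpc = √((1−f)s²/n) = 0.3342158.
Ratio = √(1−f) = 0.91838299. Reduction = 100·(1 − 0.91838299) = 8.1617%.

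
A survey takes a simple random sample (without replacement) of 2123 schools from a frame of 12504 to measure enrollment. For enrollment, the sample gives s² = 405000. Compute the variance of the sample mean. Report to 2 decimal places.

158.38

Under SRS without replacement, Var(ȳ) = (1 − f)·s²/n with f = n/N = 2123/12504 = 0.16978567.
Var(ȳ) = (1 − 0.16978567)·405000/2123 = 0.83021433·190.76778 = 158.37815.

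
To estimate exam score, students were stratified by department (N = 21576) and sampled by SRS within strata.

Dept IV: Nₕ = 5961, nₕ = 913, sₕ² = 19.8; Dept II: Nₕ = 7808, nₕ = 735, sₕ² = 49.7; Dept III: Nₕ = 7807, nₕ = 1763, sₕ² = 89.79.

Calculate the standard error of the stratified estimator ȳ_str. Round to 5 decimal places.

Var(ȳ_str) = Σₕ Wₕ²(1 − fₕ)sₕ²/nₕ with Wₕ = Nₕ/N, N = 21576.
Dept IV: Wₕ = 0.27627920; term = 0.27627920²·(1 − 0.15316222)·19.8/913 = 0.001401816.
Dept II: Wₕ = 0.36188357; term = 0.36188357²·(1 − 0.09413422)·49.7/735 = 0.0080217781.
Dept III: Wₕ = 0.36183723; term = 0.36183723²·(1 − 0.22582298)·89.79/1763 = 0.0051622903.
Sum = 0.014585884.
SE = √(0.014585884) = 0.12077.

0.12077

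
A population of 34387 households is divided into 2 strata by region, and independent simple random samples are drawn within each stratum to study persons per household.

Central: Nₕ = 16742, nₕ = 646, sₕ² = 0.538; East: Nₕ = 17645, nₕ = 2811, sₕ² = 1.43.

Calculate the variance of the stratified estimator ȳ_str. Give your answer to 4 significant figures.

3.024 × 10^-4

Var(ȳ_str) = Σₕ Wₕ²(1 − fₕ)sₕ²/nₕ with Wₕ = Nₕ/N, N = 34387.
Central: Wₕ = 0.48687004; term = 0.48687004²·(1 − 0.03858559)·0.538/646 = 1.8979575 × 10^-4.
East: Wₕ = 0.51312996; term = 0.51312996²·(1 − 0.15930859)·1.43/2811 = 1.126073 × 10^-4.
Sum = 3.0240305 × 10^-4.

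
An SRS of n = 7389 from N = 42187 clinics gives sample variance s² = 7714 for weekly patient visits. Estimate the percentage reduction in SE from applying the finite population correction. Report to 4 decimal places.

f = n/N = 7389/42187 = 0.17514874.
SE_no-fpc = √(s²/n) = 1.0217555; SE_fpc = √((1−f)s²/n) = 0.92797185.
Ratio = √(1−f) = 0.90821322. Reduction = 100·(1 − 0.90821322) = 9.1787%.

9.1787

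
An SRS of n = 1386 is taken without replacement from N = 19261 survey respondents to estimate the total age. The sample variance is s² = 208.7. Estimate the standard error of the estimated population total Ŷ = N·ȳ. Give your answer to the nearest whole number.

7200

Var(Ŷ) = N²·Var(ȳ) = N²·(1 − n/N)·s²/n.
f = 1386/19261 = 0.07195888; Var(ȳ) = 0.92804112·208.7/1386 = 0.13974183.
Var(Ŷ) = 19261² · 0.13974183 = 5.1842279 × 10^7.
SE(Ŷ) = √(5.1842279 × 10^7) = 7200.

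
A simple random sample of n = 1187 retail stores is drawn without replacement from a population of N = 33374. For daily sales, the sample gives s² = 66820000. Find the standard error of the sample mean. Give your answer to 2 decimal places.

Under SRS without replacement, Var(ȳ) = (1 − f)·s²/n with f = n/N = 1187/33374 = 0.03556661.
Var(ȳ) = (1 − 0.03556661)·66820000/1187 = 0.96443339·56293.176 = 54291.019.
SE(ȳ) = √(54291.019) = 233.00.

233.00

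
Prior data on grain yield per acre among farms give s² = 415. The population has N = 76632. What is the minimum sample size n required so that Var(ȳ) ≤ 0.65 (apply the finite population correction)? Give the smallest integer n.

634

Without fpc, n₀ = s²/D = 415/0.65 = 638.4615.
With fpc, (1 − n/N)·s²/n ≤ D requires n ≥ n₀/(1 + n₀/N) = 638.4615/(1 + 638.4615/76632) = 633.1861.
Rounding up, n = 634.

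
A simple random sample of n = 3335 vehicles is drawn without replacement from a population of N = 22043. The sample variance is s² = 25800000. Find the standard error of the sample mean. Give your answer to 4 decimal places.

81.0290

Under SRS without replacement, Var(ȳ) = (1 − f)·s²/n with f = n/N = 3335/22043 = 0.15129520.
Var(ȳ) = (1 − 0.15129520)·25800000/3335 = 0.84870480·7736.1319 = 6565.6923.
SE(ȳ) = √(6565.6923) = 81.0290.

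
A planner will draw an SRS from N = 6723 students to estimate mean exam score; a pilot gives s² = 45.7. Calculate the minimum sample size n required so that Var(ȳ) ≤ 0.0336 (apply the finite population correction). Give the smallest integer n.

Without fpc, n₀ = s²/D = 45.7/0.0336 = 1360.1190.
With fpc, (1 − n/N)·s²/n ≤ D requires n ≥ n₀/(1 + n₀/N) = 1360.1190/(1 + 1360.1190/6723) = 1131.2564.
Rounding up, n = 1132.

1132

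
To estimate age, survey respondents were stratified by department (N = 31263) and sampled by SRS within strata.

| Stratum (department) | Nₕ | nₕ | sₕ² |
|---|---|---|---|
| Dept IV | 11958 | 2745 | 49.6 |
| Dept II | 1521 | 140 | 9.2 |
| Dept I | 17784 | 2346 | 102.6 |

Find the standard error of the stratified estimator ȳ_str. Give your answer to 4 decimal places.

0.1203

Var(ȳ_str) = Σₕ Wₕ²(1 − fₕ)sₕ²/nₕ with Wₕ = Nₕ/N, N = 31263.
Dept IV: Wₕ = 0.38249688; term = 0.38249688²·(1 − 0.22955344)·49.6/2745 = 0.0020367496.
Dept II: Wₕ = 0.04865176; term = 0.04865176²·(1 − 0.09204471)·9.2/140 = 1.4122819 × 10^-4.
Dept I: Wₕ = 0.56885136; term = 0.56885136²·(1 − 0.13191633)·102.6/2346 = 0.012285096.
Sum = 0.014463074.
SE = √(0.014463074) = 0.1203.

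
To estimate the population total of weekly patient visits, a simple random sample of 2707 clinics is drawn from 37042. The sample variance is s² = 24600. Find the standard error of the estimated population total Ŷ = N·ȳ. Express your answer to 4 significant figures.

Var(Ŷ) = N²·Var(ȳ) = N²·(1 − n/N)·s²/n.
f = 2707/37042 = 0.07307921; Var(ȳ) = 0.92692079·24600/2707 = 8.4234398.
Var(Ŷ) = 37042² · 8.4234398 = 1.1557884 × 10^10.
SE(Ŷ) = √(1.1557884 × 10^10) = 107500.

107500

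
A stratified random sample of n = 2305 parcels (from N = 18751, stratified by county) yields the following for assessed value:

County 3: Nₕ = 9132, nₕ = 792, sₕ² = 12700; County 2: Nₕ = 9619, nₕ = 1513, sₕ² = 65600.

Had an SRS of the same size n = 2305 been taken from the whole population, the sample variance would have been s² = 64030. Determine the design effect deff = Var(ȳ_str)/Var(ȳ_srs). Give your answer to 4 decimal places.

Var(ȳ_str) = Σ Wₕ²(1−fₕ)sₕ²/nₕ with Wₕ = Nₕ/18751:
  County 3: (9132/18751)²·(1−792/9132)·12700/792 = 3.4734546
  County 2: (9619/18751)²·(1−1513/9619)·65600/1513 = 9.6150726
  → Var(ȳ_str) = 13.088527.
Var(ȳ_srs) = (1 − 2305/18751)·64030/2305 = 24.363991.
deff = 13.088527 / 24.363991 = 0.5372.

0.5372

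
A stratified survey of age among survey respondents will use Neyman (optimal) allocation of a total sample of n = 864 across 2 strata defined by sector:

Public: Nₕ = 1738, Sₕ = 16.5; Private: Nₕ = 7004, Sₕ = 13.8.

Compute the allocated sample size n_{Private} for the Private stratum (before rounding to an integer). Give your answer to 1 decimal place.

666.3

Neyman allocation: nₕ = n·NₕSₕ / Σⱼ NⱼSⱼ.
Σ NⱼSⱼ = 1738·16.5 + 7004·13.8 = 125332.2.
n_{Private} = 864·7004·13.8 / 125332.2 = 666.3.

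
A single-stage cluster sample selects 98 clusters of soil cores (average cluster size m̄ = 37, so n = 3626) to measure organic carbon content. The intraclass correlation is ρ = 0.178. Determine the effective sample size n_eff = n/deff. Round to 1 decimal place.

deff = 1 + (37 − 1)·0.178 = 1 + 6.408 = 7.408.
n_eff = 3626 / 7.408 = 489.5.

489.5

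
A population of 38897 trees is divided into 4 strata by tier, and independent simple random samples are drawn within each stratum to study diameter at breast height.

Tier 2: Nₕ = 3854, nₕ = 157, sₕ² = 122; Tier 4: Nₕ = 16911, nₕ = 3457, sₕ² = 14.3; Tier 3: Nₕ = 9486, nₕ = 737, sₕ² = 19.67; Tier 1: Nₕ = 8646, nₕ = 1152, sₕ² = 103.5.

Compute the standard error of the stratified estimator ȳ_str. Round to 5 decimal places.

0.11512

Var(ȳ_str) = Σₕ Wₕ²(1 − fₕ)sₕ²/nₕ with Wₕ = Nₕ/N, N = 38897.
Tier 2: Wₕ = 0.09908219; term = 0.09908219²·(1 − 0.04073690)·122/157 = 0.0073179447.
Tier 4: Wₕ = 0.43476361; term = 0.43476361²·(1 − 0.20442316)·14.3/3457 = 6.220498 × 10^-4.
Tier 3: Wₕ = 0.24387485; term = 0.24387485²·(1 − 0.07769344)·19.67/737 = 0.0014640173.
Tier 1: Wₕ = 0.22227935; term = 0.22227935²·(1 − 0.13324080)·103.5/1152 = 0.0038475527.
Sum = 0.013251565.
SE = √(0.013251565) = 0.11512.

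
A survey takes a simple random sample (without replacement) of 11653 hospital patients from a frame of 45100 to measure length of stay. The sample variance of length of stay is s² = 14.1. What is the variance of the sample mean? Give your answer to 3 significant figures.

8.97 × 10^-4

Under SRS without replacement, Var(ȳ) = (1 − f)·s²/n with f = n/N = 11653/45100 = 0.25838137.
Var(ȳ) = (1 − 0.25838137)·14.1/11653 = 0.74161863·0.0012099888 = 8.9735026 × 10^-4.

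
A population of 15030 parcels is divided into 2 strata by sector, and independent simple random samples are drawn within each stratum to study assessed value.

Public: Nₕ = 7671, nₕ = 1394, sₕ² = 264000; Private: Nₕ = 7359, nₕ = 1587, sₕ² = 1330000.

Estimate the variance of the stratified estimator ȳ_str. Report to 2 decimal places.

Var(ȳ_str) = Σₕ Wₕ²(1 − fₕ)sₕ²/nₕ with Wₕ = Nₕ/N, N = 15030.
Public: Wₕ = 0.51037924; term = 0.51037924²·(1 − 0.18172337)·264000/1394 = 40.367077.
Private: Wₕ = 0.48962076; term = 0.48962076²·(1 − 0.21565430)·1330000/1587 = 157.58028.
Sum = 197.94736.

197.95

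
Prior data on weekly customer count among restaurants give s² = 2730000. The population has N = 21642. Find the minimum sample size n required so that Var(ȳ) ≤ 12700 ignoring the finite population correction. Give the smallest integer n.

Without fpc, n₀ = s²/D = 2730000/12700 = 214.9606.
Rounding up, n = 215.

215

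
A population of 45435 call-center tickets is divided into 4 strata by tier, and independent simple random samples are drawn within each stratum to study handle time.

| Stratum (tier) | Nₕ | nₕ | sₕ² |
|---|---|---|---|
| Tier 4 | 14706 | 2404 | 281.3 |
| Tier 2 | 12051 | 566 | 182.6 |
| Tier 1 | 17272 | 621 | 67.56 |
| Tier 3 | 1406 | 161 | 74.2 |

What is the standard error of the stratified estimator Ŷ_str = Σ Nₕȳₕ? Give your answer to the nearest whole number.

9895

Var(Ŷ_str) = Σₕ Nₕ²(1 − fₕ)sₕ²/nₕ.
Tier 4: 14706²·(1 − 2404/14706)·281.3/2404 = 2.1169254 × 10^7.
Tier 2: 12051²·(1 − 566/12051)·182.6/566 = 4.4651744 × 10^7.
Tier 1: 17272²·(1 − 621/17272)·67.56/621 = 3.128823 × 10^7.
Tier 3: 1406²·(1 − 161/1406)·74.2/161 = 806738.35.
Sum = 9.7915966 × 10^7.
SE = √(9.7915966 × 10^7) = 9895.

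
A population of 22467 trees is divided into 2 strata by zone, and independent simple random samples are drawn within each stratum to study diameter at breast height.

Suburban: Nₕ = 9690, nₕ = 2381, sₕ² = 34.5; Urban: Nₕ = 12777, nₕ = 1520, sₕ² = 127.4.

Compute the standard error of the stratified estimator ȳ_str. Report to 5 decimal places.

Var(ȳ_str) = Σₕ Wₕ²(1 − fₕ)sₕ²/nₕ with Wₕ = Nₕ/N, N = 22467.
Suburban: Wₕ = 0.43129924; term = 0.43129924²·(1 − 0.24571723)·34.5/2381 = 0.002033065.
Urban: Wₕ = 0.56870076; term = 0.56870076²·(1 − 0.11896376)·127.4/1520 = 0.023882909.
Sum = 0.025915974.
SE = √(0.025915974) = 0.16098.

0.16098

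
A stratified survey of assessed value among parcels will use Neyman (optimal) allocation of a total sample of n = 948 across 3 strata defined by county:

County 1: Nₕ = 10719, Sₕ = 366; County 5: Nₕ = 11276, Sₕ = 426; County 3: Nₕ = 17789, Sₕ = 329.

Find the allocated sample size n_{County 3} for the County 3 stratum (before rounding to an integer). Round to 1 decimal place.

380.6

Neyman allocation: nₕ = n·NₕSₕ / Σⱼ NⱼSⱼ.
Σ NⱼSⱼ = 10719·366 + 11276·426 + 17789·329 = 1.4579311 × 10^7.
n_{County 3} = 948·17789·329 / (1.4579311 × 10^7) = 380.6.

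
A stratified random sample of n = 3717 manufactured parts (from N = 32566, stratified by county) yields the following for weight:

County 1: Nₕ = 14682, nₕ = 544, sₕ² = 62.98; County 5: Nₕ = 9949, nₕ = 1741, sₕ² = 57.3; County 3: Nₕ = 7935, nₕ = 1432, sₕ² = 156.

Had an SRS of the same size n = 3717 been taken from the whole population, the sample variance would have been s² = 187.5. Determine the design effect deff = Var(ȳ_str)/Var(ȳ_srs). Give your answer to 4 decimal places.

Var(ȳ_str) = Σ Wₕ²(1−fₕ)sₕ²/nₕ with Wₕ = Nₕ/32566:
  County 1: (14682/32566)²·(1−544/14682)·62.98/544 = 0.022659385
  County 5: (9949/32566)²·(1−1741/9949)·57.3/1741 = 0.002534217
  County 3: (7935/32566)²·(1−1432/7935)·156/1432 = 0.0053004584
  → Var(ȳ_str) = 0.03049406.
Var(ȳ_srs) = (1 − 3717/32566)·187.5/3717 = 0.044686368.
deff = 0.03049406 / 0.044686368 = 0.6824.

0.6824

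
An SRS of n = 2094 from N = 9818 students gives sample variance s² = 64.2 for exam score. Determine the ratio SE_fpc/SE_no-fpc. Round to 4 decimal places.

0.8870

f = n/N = 2094/9818 = 0.21328173.
SE_no-fpc = √(s²/n) = 0.17509719; SE_fpc = √((1−f)s²/n) = 0.1553062.
Ratio = √(1−f) = 0.88697140.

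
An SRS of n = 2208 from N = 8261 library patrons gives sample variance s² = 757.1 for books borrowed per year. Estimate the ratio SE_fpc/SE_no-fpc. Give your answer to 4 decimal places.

f = n/N = 2208/8261 = 0.26727999.
SE_no-fpc = √(s²/n) = 0.58556767; SE_fpc = √((1−f)s²/n) = 0.50124045.
Ratio = √(1−f) = 0.85599066.

0.8560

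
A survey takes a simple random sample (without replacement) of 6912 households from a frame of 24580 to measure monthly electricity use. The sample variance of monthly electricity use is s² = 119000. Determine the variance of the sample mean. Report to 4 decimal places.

Under SRS without replacement, Var(ȳ) = (1 − f)·s²/n with f = n/N = 6912/24580 = 0.28120423.
Var(ȳ) = (1 − 0.28120423)·119000/6912 = 0.71879577·17.216435 = 12.375101.

12.3751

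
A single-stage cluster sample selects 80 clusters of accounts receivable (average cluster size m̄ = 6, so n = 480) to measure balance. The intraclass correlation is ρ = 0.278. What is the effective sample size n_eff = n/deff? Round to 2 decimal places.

deff = 1 + (6 − 1)·0.278 = 1 + 1.39 = 2.39.
n_eff = 480 / 2.39 = 200.84.

200.84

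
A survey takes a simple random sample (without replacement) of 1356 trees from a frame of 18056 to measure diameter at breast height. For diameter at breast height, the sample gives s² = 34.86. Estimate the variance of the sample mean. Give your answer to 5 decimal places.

0.02378

Under SRS without replacement, Var(ȳ) = (1 − f)·s²/n with f = n/N = 1356/18056 = 0.07509969.
Var(ȳ) = (1 − 0.07509969)·34.86/1356 = 0.92490031·0.025707965 = 0.023777304.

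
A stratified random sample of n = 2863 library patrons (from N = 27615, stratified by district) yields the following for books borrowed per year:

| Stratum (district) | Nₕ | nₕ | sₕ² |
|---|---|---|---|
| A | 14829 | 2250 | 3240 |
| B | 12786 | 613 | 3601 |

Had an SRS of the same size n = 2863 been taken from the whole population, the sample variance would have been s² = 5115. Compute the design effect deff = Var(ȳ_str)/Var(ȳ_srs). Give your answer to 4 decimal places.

0.9687

Var(ȳ_str) = Σ Wₕ²(1−fₕ)sₕ²/nₕ with Wₕ = Nₕ/27615:
  A: (14829/27615)²·(1−2250/14829)·3240/2250 = 0.35223327
  B: (12786/27615)²·(1−613/12786)·3601/613 = 1.1989605
  → Var(ȳ_str) = 1.5511938.
Var(ȳ_srs) = (1 − 2863/27615)·5115/2863 = 1.6013621.
deff = 1.5511938 / 1.6013621 = 0.9687.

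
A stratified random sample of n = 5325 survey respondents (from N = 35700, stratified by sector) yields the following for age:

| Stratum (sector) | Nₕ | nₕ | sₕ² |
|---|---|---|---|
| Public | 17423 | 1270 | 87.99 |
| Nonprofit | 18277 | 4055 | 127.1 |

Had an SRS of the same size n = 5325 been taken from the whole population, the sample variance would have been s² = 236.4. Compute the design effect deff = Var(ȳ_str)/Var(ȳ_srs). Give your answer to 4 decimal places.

Var(ȳ_str) = Σ Wₕ²(1−fₕ)sₕ²/nₕ with Wₕ = Nₕ/35700:
  Public: (17423/35700)²·(1−1270/17423)·87.99/1270 = 0.01529922
  Nonprofit: (18277/35700)²·(1−4055/18277)·127.1/4055 = 0.006392693
  → Var(ȳ_str) = 0.021691913.
Var(ȳ_srs) = (1 − 5325/35700)·236.4/5325 = 0.037772517.
deff = 0.021691913 / 0.037772517 = 0.5743.

0.5743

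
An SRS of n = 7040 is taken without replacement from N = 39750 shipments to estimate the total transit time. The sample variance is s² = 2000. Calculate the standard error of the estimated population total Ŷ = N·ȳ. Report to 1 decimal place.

Var(Ŷ) = N²·Var(ȳ) = N²·(1 − n/N)·s²/n.
f = 7040/39750 = 0.17710692; Var(ȳ) = 0.82289308·2000/7040 = 0.23377644.
Var(Ŷ) = 39750² · 0.23377644 = 3.6938139 × 10^8.
SE(Ŷ) = √(3.6938139 × 10^8) = 19219.3.

19219.3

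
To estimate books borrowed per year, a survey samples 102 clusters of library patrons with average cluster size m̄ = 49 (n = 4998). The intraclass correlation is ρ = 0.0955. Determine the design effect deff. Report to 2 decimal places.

5.58

deff = 1 + (49 − 1)·0.0955 = 1 + 4.584 = 5.584.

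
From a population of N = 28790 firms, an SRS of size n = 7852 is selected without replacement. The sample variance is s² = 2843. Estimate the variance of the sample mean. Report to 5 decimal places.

0.26332

Under SRS without replacement, Var(ȳ) = (1 − f)·s²/n with f = n/N = 7852/28790 = 0.27273359.
Var(ȳ) = (1 − 0.27273359)·2843/7852 = 0.72726641·0.36207336 = 0.26332379.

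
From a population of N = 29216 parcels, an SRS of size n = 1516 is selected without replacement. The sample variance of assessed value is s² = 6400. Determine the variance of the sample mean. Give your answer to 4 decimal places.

4.0026

Under SRS without replacement, Var(ȳ) = (1 − f)·s²/n with f = n/N = 1516/29216 = 0.05188938.
Var(ȳ) = (1 − 0.05188938)·6400/1516 = 0.94811062·4.2216359 = 4.0025778.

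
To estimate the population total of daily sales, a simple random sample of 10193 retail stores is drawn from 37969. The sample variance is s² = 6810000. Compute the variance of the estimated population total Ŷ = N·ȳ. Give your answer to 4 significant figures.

Var(Ŷ) = N²·Var(ȳ) = N²·(1 − n/N)·s²/n.
f = 10193/37969 = 0.26845585; Var(ȳ) = 0.73154415·6810000/10193 = 488.74872.
Var(Ŷ) = 37969² · 488.74872 = 7.0460213 × 10^11.

7.046 × 10^11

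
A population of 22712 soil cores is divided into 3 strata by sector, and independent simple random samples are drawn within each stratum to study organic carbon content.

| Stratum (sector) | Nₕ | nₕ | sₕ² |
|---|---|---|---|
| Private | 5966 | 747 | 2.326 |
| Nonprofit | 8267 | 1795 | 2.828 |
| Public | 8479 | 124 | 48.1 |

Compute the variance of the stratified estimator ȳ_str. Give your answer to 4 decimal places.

Var(ȳ_str) = Σₕ Wₕ²(1 − fₕ)sₕ²/nₕ with Wₕ = Nₕ/N, N = 22712.
Private: Wₕ = 0.26268052; term = 0.26268052²·(1 − 0.12520952)·2.326/747 = 1.8795284 × 10^-4.
Nonprofit: Wₕ = 0.36399260; term = 0.36399260²·(1 − 0.21712834)·2.828/1795 = 1.6341452 × 10^-4.
Public: Wₕ = 0.37332688; term = 0.37332688²·(1 − 0.01462437)·48.1/124 = 0.053272579.
Sum = 0.053623946.

0.0536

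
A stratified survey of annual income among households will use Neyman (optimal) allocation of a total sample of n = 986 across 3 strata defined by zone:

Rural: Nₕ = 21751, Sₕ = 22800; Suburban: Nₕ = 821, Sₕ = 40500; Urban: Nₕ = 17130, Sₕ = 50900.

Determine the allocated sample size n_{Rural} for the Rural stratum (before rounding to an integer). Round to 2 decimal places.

Neyman allocation: nₕ = n·NₕSₕ / Σⱼ NⱼSⱼ.
Σ NⱼSⱼ = 21751·22800 + 821·40500 + 17130·50900 = 1.4010903 × 10^9.
n_{Rural} = 986·21751·22800 / (1.4010903 × 10^9) = 349.00.

349.00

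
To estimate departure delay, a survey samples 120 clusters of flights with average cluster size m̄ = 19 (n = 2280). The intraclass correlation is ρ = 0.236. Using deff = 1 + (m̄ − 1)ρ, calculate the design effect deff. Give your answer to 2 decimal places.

deff = 1 + (19 − 1)·0.236 = 1 + 4.248 = 5.248.

5.25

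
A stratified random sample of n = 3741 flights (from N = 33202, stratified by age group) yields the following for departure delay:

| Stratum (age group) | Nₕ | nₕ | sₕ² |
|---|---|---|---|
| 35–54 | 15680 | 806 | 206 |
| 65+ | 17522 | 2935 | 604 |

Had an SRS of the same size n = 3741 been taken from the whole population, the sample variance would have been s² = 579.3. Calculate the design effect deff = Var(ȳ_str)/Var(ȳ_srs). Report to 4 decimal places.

0.7408

Var(ȳ_str) = Σ Wₕ²(1−fₕ)sₕ²/nₕ with Wₕ = Nₕ/33202:
  35–54: (15680/33202)²·(1−806/15680)·206/806 = 0.054072634
  65+: (17522/33202)²·(1−2935/17522)·604/2935 = 0.047714459
  → Var(ȳ_str) = 0.10178709.
Var(ȳ_srs) = (1 − 3741/33202)·579.3/3741 = 0.1374039.
deff = 0.10178709 / 0.1374039 = 0.7408.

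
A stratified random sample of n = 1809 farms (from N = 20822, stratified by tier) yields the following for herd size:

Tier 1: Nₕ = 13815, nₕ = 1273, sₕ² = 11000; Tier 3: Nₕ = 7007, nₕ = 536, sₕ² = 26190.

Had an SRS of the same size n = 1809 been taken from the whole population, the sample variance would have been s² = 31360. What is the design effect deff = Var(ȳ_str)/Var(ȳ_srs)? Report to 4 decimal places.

Var(ȳ_str) = Σ Wₕ²(1−fₕ)sₕ²/nₕ with Wₕ = Nₕ/20822:
  Tier 1: (13815/20822)²·(1−1273/13815)·11000/1273 = 3.4533221
  Tier 3: (7007/20822)²·(1−536/7007)·26190/536 = 5.1100993
  → Var(ȳ_str) = 8.5634214.
Var(ȳ_srs) = (1 − 1809/20822)·31360/1809 = 15.829445.
deff = 8.5634214 / 15.829445 = 0.5410.

0.5410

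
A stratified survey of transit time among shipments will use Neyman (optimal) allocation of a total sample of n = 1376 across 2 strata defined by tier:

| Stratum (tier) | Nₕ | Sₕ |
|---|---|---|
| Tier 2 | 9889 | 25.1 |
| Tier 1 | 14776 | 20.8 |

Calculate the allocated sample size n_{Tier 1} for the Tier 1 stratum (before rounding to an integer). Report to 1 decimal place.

761.2

Neyman allocation: nₕ = n·NₕSₕ / Σⱼ NⱼSⱼ.
Σ NⱼSⱼ = 9889·25.1 + 14776·20.8 = 555554.7.
n_{Tier 1} = 1376·14776·20.8 / 555554.7 = 761.2.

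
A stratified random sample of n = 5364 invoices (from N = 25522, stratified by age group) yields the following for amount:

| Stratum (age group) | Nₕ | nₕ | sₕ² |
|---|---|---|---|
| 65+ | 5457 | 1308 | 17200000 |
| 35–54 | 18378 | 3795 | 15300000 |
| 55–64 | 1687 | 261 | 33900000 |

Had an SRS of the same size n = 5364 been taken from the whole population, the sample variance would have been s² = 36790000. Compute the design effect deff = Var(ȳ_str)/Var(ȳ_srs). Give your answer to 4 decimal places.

0.4791

Var(ȳ_str) = Σ Wₕ²(1−fₕ)sₕ²/nₕ with Wₕ = Nₕ/25522:
  65+: (5457/25522)²·(1−1308/5457)·17200000/1308 = 457.07628
  35–54: (18378/25522)²·(1−3795/18378)·15300000/3795 = 1658.8051
  55–64: (1687/25522)²·(1−261/1687)·33900000/261 = 479.69411
  → Var(ȳ_str) = 2595.5755.
Var(ȳ_srs) = (1 − 5364/25522)·36790000/5364 = 5417.1861.
deff = 2595.5755 / 5417.1861 = 0.4791.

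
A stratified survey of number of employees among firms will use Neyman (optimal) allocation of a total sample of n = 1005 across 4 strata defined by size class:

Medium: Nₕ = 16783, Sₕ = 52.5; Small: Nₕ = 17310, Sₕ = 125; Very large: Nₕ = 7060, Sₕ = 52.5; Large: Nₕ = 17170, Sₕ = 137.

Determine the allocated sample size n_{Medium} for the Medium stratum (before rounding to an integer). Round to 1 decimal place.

Neyman allocation: nₕ = n·NₕSₕ / Σⱼ NⱼSⱼ.
Σ NⱼSⱼ = 16783·52.5 + 17310·125 + 7060·52.5 + 17170·137 = 5.7677975 × 10^6.
n_{Medium} = 1005·16783·52.5 / (5.7677975 × 10^6) = 153.5.

153.5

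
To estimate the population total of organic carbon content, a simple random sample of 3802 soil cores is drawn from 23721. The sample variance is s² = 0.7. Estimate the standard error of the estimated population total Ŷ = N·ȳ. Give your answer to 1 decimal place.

294.9

Var(Ŷ) = N²·Var(ȳ) = N²·(1 − n/N)·s²/n.
f = 3802/23721 = 0.16027992; Var(ȳ) = 0.83972008·0.7/3802 = 1.5460391 × 10^-4.
Var(Ŷ) = 23721² · (1.5460391 × 10^-4) = 86993.431.
SE(Ŷ) = √(86993.431) = 294.9.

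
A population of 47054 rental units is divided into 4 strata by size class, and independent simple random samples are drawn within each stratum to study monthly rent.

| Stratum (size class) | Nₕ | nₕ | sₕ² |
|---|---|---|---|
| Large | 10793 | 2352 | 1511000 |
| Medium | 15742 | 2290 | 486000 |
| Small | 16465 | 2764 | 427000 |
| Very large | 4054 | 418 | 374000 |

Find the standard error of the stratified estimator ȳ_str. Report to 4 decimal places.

8.2722

Var(ȳ_str) = Σₕ Wₕ²(1 − fₕ)sₕ²/nₕ with Wₕ = Nₕ/N, N = 47054.
Large: Wₕ = 0.22937476; term = 0.22937476²·(1 − 0.21791902)·1511000/2352 = 26.434441.
Medium: Wₕ = 0.33455179; term = 0.33455179²·(1 − 0.14547072)·486000/2290 = 20.298057.
Small: Wₕ = 0.34991712; term = 0.34991712²·(1 − 0.16787124)·427000/2764 = 15.740218.
Very large: Wₕ = 0.08615633; term = 0.08615633²·(1 − 0.10310804)·374000/418 = 5.9567564.
Sum = 68.429472.
SE = √(68.429472) = 8.2722.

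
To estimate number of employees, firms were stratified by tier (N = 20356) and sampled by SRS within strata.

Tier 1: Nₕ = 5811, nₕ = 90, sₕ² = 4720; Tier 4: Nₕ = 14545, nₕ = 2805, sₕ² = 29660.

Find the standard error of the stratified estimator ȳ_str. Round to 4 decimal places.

Var(ȳ_str) = Σₕ Wₕ²(1 − fₕ)sₕ²/nₕ with Wₕ = Nₕ/N, N = 20356.
Tier 1: Wₕ = 0.28546866; term = 0.28546866²·(1 − 0.01548787)·4720/90 = 4.2076289.
Tier 4: Wₕ = 0.71453134; term = 0.71453134²·(1 − 0.19284978)·29660/2805 = 4.3574782.
Sum = 8.5651071.
SE = √(8.5651071) = 2.9266.

2.9266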